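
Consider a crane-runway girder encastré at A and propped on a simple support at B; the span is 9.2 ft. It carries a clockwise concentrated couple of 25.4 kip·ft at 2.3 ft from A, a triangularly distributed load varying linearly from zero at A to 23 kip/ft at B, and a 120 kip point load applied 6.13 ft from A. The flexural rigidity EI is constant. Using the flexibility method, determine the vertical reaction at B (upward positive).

Release the roller at B. Primary structure: cantilever fixed at A.
Downward deflection at the released point B due to the loads:
  clockwise couple 25.4 at a = 2.3: M₀a(2L − a)/(2EI) = 470.3/EI
  triangular load, peak 23 at the free end: 11w₀L⁴/(120EI) = 15104/EI
  point load 120 at a = 6.13: Pa²(3L − a)/(6EI) = 16136/EI
  δ_0 = 31710/EI
Flexibility coefficient — unit upward force at B: δ_{BB} = L³/(3EI) = 259.6/EI.
The prop prevents deflection at B: R_B = δ_0/δ_{BB} = 31710/259.6 = 122.2 kip.

R_B = 122.2 kip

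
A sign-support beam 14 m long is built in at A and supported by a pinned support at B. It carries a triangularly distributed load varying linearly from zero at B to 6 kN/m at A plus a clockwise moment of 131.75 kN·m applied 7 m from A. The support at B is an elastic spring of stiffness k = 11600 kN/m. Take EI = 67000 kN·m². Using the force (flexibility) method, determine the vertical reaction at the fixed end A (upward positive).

R_A = 23.13 kN

Remove the prop at B; the released (primary) structure is a cantilever built in at A.
Primary-structure tip deflection at B by superposition:
  triangular load, peak 6 at the fixed end: w₀L⁴/(30EI) = 7683/EI
  clockwise couple 131.75 at a = 7: M₀a(2L − a)/(2EI) = 9684/EI
  δ_0 = 17367/EI
Tip deflection under a unit load at B: L³/(3EI) = 914.7/EI.
With EI = 67000 kN·m²: δ_0 = 0.25921 m and δ_{BB} = 0.013652 m/kN.
Compatibility — the spring shortens by R_B/k under the reaction it provides: δ_0 − R_B·δ_{BB} = R_B/k. With 1/k = 0.000086 m/kN, R_B = δ_0 / (δ_{BB} + 1/k) = 0.25921 / (0.013652 + 0.000086) = 18.87 kN.
Vertical equilibrium: R_A = ΣP − R_B = 42 − 18.87 = 23.13 kN.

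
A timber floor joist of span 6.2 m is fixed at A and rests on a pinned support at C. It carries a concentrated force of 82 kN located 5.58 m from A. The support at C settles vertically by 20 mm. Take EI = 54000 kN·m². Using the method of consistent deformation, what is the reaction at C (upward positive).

R_C = 56.15 kN

Release the roller at C. Primary structure: cantilever fixed at A.
Deflection at C on the released cantilever, summing each load's contribution:
  point load 82 at a = 5.58: Pa²(3L − a)/(6EI) = 5540/EI
Flexibility coefficient — unit upward force at C: δ_{CC} = L³/(3EI) = 79.44/EI.
With EI = 54000 kN·m²: δ_0 = 0.1026 m and δ_{CC} = 0.001471 m/kN.
Compatibility — the beam at C must follow the support down by 0.02 m: δ_0 − R_C·δ_{CC} = 0.02, so R_C = (0.1026 − 0.02)/0.001471 = 56.15 kN.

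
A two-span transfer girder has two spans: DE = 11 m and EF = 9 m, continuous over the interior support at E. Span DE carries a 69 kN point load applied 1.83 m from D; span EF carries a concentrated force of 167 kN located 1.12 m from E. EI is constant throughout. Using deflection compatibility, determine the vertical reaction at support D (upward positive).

Release continuity at E by inserting a hinge; the redundant is the internal moment M_E. The primary structure is two simply-supported spans DE and EF.
Rotations at E on the released spans (each span's end-slope, ×1/EI):
  span DE: point load 69 at a = 1.83: Pab(L + a)/(6LEI) = 225.1/EI
  span EF: point load 167 at a = 1.12: Pab(L + b)/(6LEI) = 460.7/EI
  relative rotation θ_0 = (225.1 + 460.7)/EI = 685.8/EI
A unit hogging moment at E produces rotation L₁/(3EI) + L₂/(3EI) = 6.667/EI.
Slope continuity at E: θ_0 = M_E·6.667/EI, so M_E = 685.8/6.667 = 102.9 kN·m (hogging).
Span DE, ΣM about D with M_E applied at E: R_E^{DE}·11 = 126.3 + 102.9, so R_E^{DE} = 20.83 kN and R_D = 69 − 20.83 = 48.17 kN.

R_D = 48.17 kN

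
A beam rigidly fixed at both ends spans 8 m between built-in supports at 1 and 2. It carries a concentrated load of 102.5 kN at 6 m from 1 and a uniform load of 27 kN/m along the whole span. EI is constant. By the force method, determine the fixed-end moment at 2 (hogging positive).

M_2 = 259.3 kN·m

Release both end moments; the primary structure is a simply-supported span 12 with redundants M_1 and M_2.
End rotations of the released simple span under the applied load (×1/EI):
  at 1: point load 102.5 at a = 6: Pab(L + b)/(6LEI) = 256.2/EI
  at 2: point load 102.5 at a = 6: Pab(L + a)/(6LEI) = 358.8/EI
  at 1: UDL 27: wL³/(24EI) = 576/EI
  at 2: UDL 27: wL³/(24EI) = 576/EI
  θ_10 = 832.2/EI,  θ_20 = 934.8/EI
Flexibility coefficients: a unit moment at one end gives L/(3EI) there and L/(6EI) at the far end, so f₁₁ = f₂₂ = 2.667/EI and f₁₂ = f₂₁ = 1.333/EI.
Compatibility — zero rotation at each built-in end:
  2.667 M_1 + 1.333 M_2 = 832.2
  1.333 M_1 + 2.667 M_2 = 934.8
Solving the pair gives M_1 = 182.4 kN·m and M_2 = 259.3 kN·m (hogging).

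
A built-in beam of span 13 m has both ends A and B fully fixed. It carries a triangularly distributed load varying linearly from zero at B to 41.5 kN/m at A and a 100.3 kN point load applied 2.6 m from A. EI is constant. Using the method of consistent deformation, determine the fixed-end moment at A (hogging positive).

M_A = 517.6 kN·m

Release both end moments; the primary structure is a simply-supported span AB with redundants M_A and M_B.
On the primary (simply-supported) span, the end slopes from the loading are:
  at A: triangular load, peak 41.5: w₀L³/(45EI) = 2026/EI
  at B: triangular load, peak 41.5: 7w₀L³/(360EI) = 1773/EI
  at A: point load 100.3 at a = 2.6: Pab(L + b)/(6LEI) = 813.6/EI
  at B: point load 100.3 at a = 2.6: Pab(L + a)/(6LEI) = 542.4/EI
  θ_A0 = 2840/EI,  θ_B0 = 2315/EI
Flexibility coefficients: a unit moment at one end gives L/(3EI) there and L/(6EI) at the far end, so f₁₁ = f₂₂ = 4.333/EI and f₁₂ = f₂₁ = 2.167/EI.
Compatibility — zero rotation at each built-in end:
  4.333 M_A + 2.167 M_B = 2840
  2.167 M_A + 4.333 M_B = 2315
Solving the pair gives M_A = 517.6 kN·m and M_B = 275.5 kN·m (hogging).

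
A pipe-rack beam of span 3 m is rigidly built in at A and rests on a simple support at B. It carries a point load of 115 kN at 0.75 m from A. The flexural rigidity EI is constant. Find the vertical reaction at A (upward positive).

Take the reaction at B as the redundant and release it; the primary structure is a cantilever fixed at A.
Free-end deflection of the primary structure under the applied loading (downward +):
  point load 115 at a = 0.75: Pa²(3L − a)/(6EI) = 88.95/EI
Tip deflection under a unit load at B: L³/(3EI) = 9/EI.
The prop prevents deflection at B: R_B = δ_0/δ_{BB} = 88.95/9 = 9.883 kN.
Vertical equilibrium: R_A = ΣP − R_B = 115 − 9.883 = 105.1 kN.

R_A = 105.1 kN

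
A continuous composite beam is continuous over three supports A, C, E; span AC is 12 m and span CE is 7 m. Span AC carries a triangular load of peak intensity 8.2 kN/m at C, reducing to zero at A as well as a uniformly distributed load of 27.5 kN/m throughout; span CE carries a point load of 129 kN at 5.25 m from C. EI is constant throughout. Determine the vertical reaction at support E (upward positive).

R_E = 39.42 kN

Insert a hinge at C; M_C is the redundant, and each span becomes simply supported.
Discontinuity in slope at C on the released structure — sum the simple-span end rotations:
  span AC: triangular load, peak 8.2: w₀L³/(45EI) = 314.9/EI
  span AC: UDL 27.5: wL³/(24EI) = 1980/EI
  span CE: point load 129 at a = 5.25: Pab(L + b)/(6LEI) = 246.9/EI
  relative rotation θ_0 = (2295 + 246.9)/EI = 2542/EI
A unit hogging moment at C produces rotation L₁/(3EI) + L₂/(3EI) = 6.333/EI.
Slope continuity at C: θ_0 = M_C·6.333/EI, so M_C = 2542/6.333 = 401.3 kN·m (hogging).
Span CE, ΣM about E: R_C^{CE}·7 = 225.8 + 401.3, so R_C^{CE} = 89.58 kN and R_E = 129 − 89.58 = 39.42 kN.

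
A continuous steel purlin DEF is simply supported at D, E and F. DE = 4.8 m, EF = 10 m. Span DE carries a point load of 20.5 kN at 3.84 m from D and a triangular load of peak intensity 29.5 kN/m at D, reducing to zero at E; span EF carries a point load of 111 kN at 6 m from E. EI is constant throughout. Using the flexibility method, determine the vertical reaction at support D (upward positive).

Insert a hinge at E; M_E is the redundant, and each span becomes simply supported.
Rotations at E on the released spans (each span's end-slope, ×1/EI):
  span DE: point load 20.5 at a = 3.84: Pab(L + a)/(6LEI) = 22.67/EI
  span DE: triangular load, peak 29.5: 7w₀L³/(360EI) = 63.44/EI
  span EF: point load 111 at a = 6: Pab(L + b)/(6LEI) = 621.6/EI
  relative rotation θ_0 = (86.11 + 621.6)/EI = 707.7/EI
A unit hogging moment at E produces rotation L₁/(3EI) + L₂/(3EI) = 4.933/EI.
Slope continuity at E: θ_0 = M_E·4.933/EI, so M_E = 707.7/4.933 = 143.5 kN·m (hogging).
Span DE, ΣM about D with M_E applied at E: R_E^{DE}·4.8 = 192 + 143.5, so R_E^{DE} = 69.89 kN and R_D = 91.3 − 69.89 = 21.41 kN.

R_D = 21.41 kN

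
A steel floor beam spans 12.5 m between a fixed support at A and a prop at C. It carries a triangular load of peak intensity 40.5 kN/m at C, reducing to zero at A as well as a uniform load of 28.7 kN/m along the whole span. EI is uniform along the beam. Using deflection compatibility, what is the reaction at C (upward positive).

R_C = 273.8 kN

Choose R_C as the redundant. The primary structure is the cantilever fixed at A.
Free-end deflection of the primary structure under the applied loading (downward +):
  triangular load, peak 40.5 at the free end: 11w₀L⁴/(120EI) = 90637/EI
  UDL 28.7: wL⁴/(8EI) = 87585/EI
  δ_0 = 178223/EI
Tip deflection under a unit load at C: L³/(3EI) = 651/EI.
Compatibility at C: δ_0 − R_C·δ_{CC} = 0, so R_C = 178223/651 = 273.8 kN.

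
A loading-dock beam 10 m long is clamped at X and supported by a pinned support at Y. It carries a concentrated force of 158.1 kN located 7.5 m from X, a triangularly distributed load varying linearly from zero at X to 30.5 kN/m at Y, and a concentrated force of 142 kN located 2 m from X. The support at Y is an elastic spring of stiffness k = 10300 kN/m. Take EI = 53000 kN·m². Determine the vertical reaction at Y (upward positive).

Release the roller at Y. Primary structure: cantilever fixed at X.
Downward deflection at the released point Y due to the loads:
  point load 158.1 at a = 7.5: Pa²(3L − a)/(6EI) = 33349/EI
  triangular load, peak 30.5 at the free end: 11w₀L⁴/(120EI) = 27958/EI
  point load 142 at a = 2: Pa²(3L − a)/(6EI) = 2651/EI
  δ_0 = 63958/EI
Flexibility coefficient — unit upward force at Y: δ_{YY} = L³/(3EI) = 333.3/EI.
With EI = 53000 kN·m²: δ_0 = 1.2068 m and δ_{YY} = 0.006289 m/kN.
Compatibility — the spring shortens by R_Y/k under the reaction it provides: δ_0 − R_Y·δ_{YY} = R_Y/k. With 1/k = 0.000097 m/kN, R_Y = δ_0 / (δ_{YY} + 1/k) = 1.2068 / (0.006289 + 0.000097) = 189 kN.

R_Y = 189 kN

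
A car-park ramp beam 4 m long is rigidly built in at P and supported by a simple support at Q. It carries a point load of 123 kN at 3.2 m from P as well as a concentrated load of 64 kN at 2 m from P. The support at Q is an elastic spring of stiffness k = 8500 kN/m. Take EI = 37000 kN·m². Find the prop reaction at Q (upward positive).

R_Q = 88.53 kN

Release the roller at Q. Primary structure: cantilever fixed at P.
Free-end deflection of the primary structure under the applied loading (downward +):
  point load 123 at a = 3.2: Pa²(3L − a)/(6EI) = 1847/EI
  point load 64 at a = 2: Pa²(3L − a)/(6EI) = 426.7/EI
  δ_0 = 2274/EI
Flexibility coefficient — unit upward force at Q: δ_{QQ} = L³/(3EI) = 21.33/EI.
With EI = 37000 kN·m²: δ_0 = 0.061458 m and δ_{QQ} = 0.000577 m/kN.
Compatibility — the spring shortens by R_Q/k under the reaction it provides: δ_0 − R_Q·δ_{QQ} = R_Q/k. With 1/k = 0.000118 m/kN, R_Q = δ_0 / (δ_{QQ} + 1/k) = 0.061458 / (0.000577 + 0.000118) = 88.53 kN.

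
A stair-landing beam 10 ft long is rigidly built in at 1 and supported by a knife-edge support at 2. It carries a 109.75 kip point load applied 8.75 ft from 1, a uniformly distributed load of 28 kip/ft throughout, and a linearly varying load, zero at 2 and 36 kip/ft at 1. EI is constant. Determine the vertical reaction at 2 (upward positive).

R_2 = 230.3 kip

Release the roller at 2. Primary structure: cantilever fixed at 1.
Deflection at 2 on the released cantilever, summing each load's contribution:
  point load 109.75 at a = 8.75: Pa²(3L − a)/(6EI) = 29760/EI
  UDL 28: wL⁴/(8EI) = 35000/EI
  triangular load, peak 36 at the fixed end: w₀L⁴/(30EI) = 12000/EI
  δ_0 = 76760/EI
Tip deflection under a unit load at 2: L³/(3EI) = 333.3/EI.
Compatibility at 2: δ_0 − R_2·δ_{22} = 0, so R_2 = 76760/333.3 = 230.3 kip.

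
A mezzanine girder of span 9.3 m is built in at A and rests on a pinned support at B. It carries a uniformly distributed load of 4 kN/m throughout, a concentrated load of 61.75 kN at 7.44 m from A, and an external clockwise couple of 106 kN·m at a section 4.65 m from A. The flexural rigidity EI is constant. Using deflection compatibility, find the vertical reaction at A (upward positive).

Release the roller at B. Primary structure: cantilever fixed at A.
Free-end deflection of the primary structure under the applied loading (downward +):
  UDL 4: wL⁴/(8EI) = 3740/EI
  point load 61.75 at a = 7.44: Pa²(3L − a)/(6EI) = 11656/EI
  clockwise couple 106 at a = 4.65: M₀a(2L − a)/(2EI) = 3438/EI
  δ_0 = 18834/EI
Tip deflection under a unit load at B: L³/(3EI) = 268.1/EI.
Compatibility at B: δ_0 − R_B·δ_{BB} = 0, so R_B = 18834/268.1 = 70.24 kN.
Vertical equilibrium: R_A = ΣP − R_B = 98.95 − 70.24 = 28.71 kN.

R_A = 28.71 kN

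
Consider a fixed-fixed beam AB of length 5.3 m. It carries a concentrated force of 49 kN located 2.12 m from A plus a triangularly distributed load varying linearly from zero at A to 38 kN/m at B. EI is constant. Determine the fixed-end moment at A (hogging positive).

Take the two fixed-end moments M_A, M_B as redundants; the released structure is the simple span AB.
On the primary (simply-supported) span, the end slopes from the loading are:
  at A: point load 49 at a = 2.12: Pab(L + b)/(6LEI) = 88.09/EI
  at B: point load 49 at a = 2.12: Pab(L + a)/(6LEI) = 77.08/EI
  at A: triangular load, peak 38: 7w₀L³/(360EI) = 110/EI
  at B: triangular load, peak 38: w₀L³/(45EI) = 125.7/EI
  θ_A0 = 198.1/EI,  θ_B0 = 202.8/EI
Flexibility coefficients: a unit moment at one end gives L/(3EI) there and L/(6EI) at the far end, so f₁₁ = f₂₂ = 1.767/EI and f₁₂ = f₂₁ = 0.8833/EI.
Compatibility — zero rotation at each built-in end:
  1.767 M_A + 0.8833 M_B = 198.1
  0.8833 M_A + 1.767 M_B = 202.8
Solving the pair gives M_A = 72.98 kN·m and M_B = 78.3 kN·m (hogging).

M_A = 72.98 kN·m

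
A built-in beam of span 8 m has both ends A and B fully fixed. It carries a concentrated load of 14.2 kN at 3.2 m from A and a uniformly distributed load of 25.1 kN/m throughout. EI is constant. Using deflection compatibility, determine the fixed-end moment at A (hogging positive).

Release both end moments; the primary structure is a simply-supported span AB with redundants M_A and M_B.
On the primary (simply-supported) span, the end slopes from the loading are:
  at A: point load 14.2 at a = 3.2: Pab(L + b)/(6LEI) = 58.16/EI
  at B: point load 14.2 at a = 3.2: Pab(L + a)/(6LEI) = 50.89/EI
  at A: UDL 25.1: wL³/(24EI) = 535.5/EI
  at B: UDL 25.1: wL³/(24EI) = 535.5/EI
  θ_A0 = 593.6/EI,  θ_B0 = 586.4/EI
Flexibility coefficients: a unit moment at one end gives L/(3EI) there and L/(6EI) at the far end, so f₁₁ = f₂₂ = 2.667/EI and f₁₂ = f₂₁ = 1.333/EI.
Compatibility — zero rotation at each built-in end:
  2.667 M_A + 1.333 M_B = 593.6
  1.333 M_A + 2.667 M_B = 586.4
Solving the pair gives M_A = 150.2 kN·m and M_B = 144.8 kN·m (hogging).

M_A = 150.2 kN·m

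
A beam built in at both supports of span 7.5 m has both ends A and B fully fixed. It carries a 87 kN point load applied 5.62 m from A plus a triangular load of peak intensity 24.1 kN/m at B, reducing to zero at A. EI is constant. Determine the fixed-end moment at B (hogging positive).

Release both end moments; the primary structure is a simply-supported span AB with redundants M_A and M_B.
End rotations of the released simple span under the applied load (×1/EI):
  at A: point load 87 at a = 5.62: Pab(L + b)/(6LEI) = 191.6/EI
  at B: point load 87 at a = 5.62: Pab(L + a)/(6LEI) = 268/EI
  at A: triangular load, peak 24.1: 7w₀L³/(360EI) = 197.7/EI
  at B: triangular load, peak 24.1: w₀L³/(45EI) = 225.9/EI
  θ_A0 = 389.3/EI,  θ_B0 = 493.9/EI
Flexibility coefficients: a unit moment at one end gives L/(3EI) there and L/(6EI) at the far end, so f₁₁ = f₂₂ = 2.5/EI and f₁₂ = f₂₁ = 1.25/EI.
Compatibility — zero rotation at each built-in end:
  2.5 M_A + 1.25 M_B = 389.3
  1.25 M_A + 2.5 M_B = 493.9
Solving the pair gives M_A = 75.91 kN·m and M_B = 159.6 kN·m (hogging).

M_B = 159.6 kN·m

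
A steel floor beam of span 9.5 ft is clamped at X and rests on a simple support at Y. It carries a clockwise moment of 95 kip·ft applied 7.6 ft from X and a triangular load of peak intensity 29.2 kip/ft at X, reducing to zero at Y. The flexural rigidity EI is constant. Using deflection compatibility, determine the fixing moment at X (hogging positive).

Remove the prop at Y; the released (primary) structure is a cantilever built in at X.
Primary-structure tip deflection at Y by superposition:
  clockwise couple 95 at a = 7.6: M₀a(2L − a)/(2EI) = 4115/EI
  triangular load, peak 29.2 at the fixed end: w₀L⁴/(30EI) = 7928/EI
  δ_0 = 12043/EI
Tip deflection under a unit load at Y: L³/(3EI) = 285.8/EI.
The prop prevents deflection at Y: R_Y = δ_0/δ_{YY} = 12043/285.8 = 42.14 kip.
Moment equilibrium about X: M_X = Σ(load moments about X) − R_Y·L = 534.2 − 42.14×9.5 = 133.9 kip·ft.

M_X = 133.9 kip·ft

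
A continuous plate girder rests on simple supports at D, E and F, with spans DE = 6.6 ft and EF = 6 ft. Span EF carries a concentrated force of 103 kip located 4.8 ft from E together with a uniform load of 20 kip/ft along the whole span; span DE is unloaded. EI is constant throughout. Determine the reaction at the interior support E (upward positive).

R_E = 103.2 kip

Take M_E as the redundant. Released structure: two simple spans DE and EF with a hinge at E.
End slopes at the hinge E, treating each span as simply supported:
  span EF: point load 103 at a = 4.8: Pab(L + b)/(6LEI) = 118.7/EI
  span EF: UDL 20: wL³/(24EI) = 180/EI
  relative rotation θ_0 = (0 + 298.7)/EI = 298.7/EI
A unit hogging moment at E produces rotation L₁/(3EI) + L₂/(3EI) = 4.2/EI.
Compatibility: M_E·(L₁+L₂)/(3EI) = θ_0, giving M_E = 71.11 kip·ft (hogging).
Span DE, ΣM about D with M_E applied at E: R_E^{DE}·6.6 = 0 + 71.11, so R_E^{DE} = 10.77 kip and R_D = 0 − 10.77 = -10.77 kip.
Span EF, ΣM about F: R_E^{EF}·6 = 483.6 + 71.11, so R_E^{EF} = 92.45 kip and R_F = 223 − 92.45 = 130.5 kip.
R_E = 10.77 + 92.45 = 103.2 kip.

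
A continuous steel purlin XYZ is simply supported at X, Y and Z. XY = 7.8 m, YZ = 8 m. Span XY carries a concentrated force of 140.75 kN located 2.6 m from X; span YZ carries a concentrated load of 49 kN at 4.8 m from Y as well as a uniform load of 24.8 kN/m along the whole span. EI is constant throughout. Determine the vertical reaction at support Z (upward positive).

Take M_Y as the redundant. Released structure: two simple spans XY and YZ with a hinge at Y.
Rotations at Y on the released spans (each span's end-slope, ×1/EI):
  span XY: point load 140.75 at a = 2.6: Pab(L + a)/(6LEI) = 422.9/EI
  span YZ: point load 49 at a = 4.8: Pab(L + b)/(6LEI) = 175.6/EI
  span YZ: UDL 24.8: wL³/(24EI) = 529.1/EI
  relative rotation θ_0 = (422.9 + 704.7)/EI = 1128/EI
A unit hogging moment at Y produces rotation L₁/(3EI) + L₂/(3EI) = 5.267/EI.
Compatibility: M_Y·(L₁+L₂)/(3EI) = θ_0, giving M_Y = 214.1 kN·m (hogging).
Span YZ, ΣM about Z: R_Y^{YZ}·8 = 950.4 + 214.1, so R_Y^{YZ} = 145.6 kN and R_Z = 247.4 − 145.6 = 101.8 kN.

R_Z = 101.8 kN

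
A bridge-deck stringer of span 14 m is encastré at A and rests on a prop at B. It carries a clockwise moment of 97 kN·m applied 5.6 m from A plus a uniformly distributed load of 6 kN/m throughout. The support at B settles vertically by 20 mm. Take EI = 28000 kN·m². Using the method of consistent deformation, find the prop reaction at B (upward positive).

R_B = 37.54 kN

Take the reaction at B as the redundant and release it; the primary structure is a cantilever fixed at A.
Free-end deflection of the primary structure under the applied loading (downward +):
  clockwise couple 97 at a = 5.6: M₀a(2L − a)/(2EI) = 6084/EI
  UDL 6: wL⁴/(8EI) = 28812/EI
  δ_0 = 34896/EI
Tip deflection under a unit load at B: L³/(3EI) = 914.7/EI.
With EI = 28000 kN·m²: δ_0 = 1.2463 m and δ_{BB} = 0.032667 m/kN.
Compatibility — the beam at B must follow the support down by 0.02 m: δ_0 − R_B·δ_{BB} = 0.02, so R_B = (1.2463 − 0.02)/0.032667 = 37.54 kN.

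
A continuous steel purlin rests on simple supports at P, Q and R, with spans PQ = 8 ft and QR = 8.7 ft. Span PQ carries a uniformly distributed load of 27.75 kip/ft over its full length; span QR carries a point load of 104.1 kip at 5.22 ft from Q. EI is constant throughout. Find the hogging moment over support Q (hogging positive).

M_Q = 185.6 kip·ft

Insert a hinge at Q; M_Q is the redundant, and each span becomes simply supported.
Discontinuity in slope at Q on the released structure — sum the simple-span end rotations:
  span PQ: UDL 27.75: wL³/(24EI) = 592/EI
  span QR: point load 104.1 at a = 5.22: Pab(L + b)/(6LEI) = 441.2/EI
  relative rotation θ_0 = (592 + 441.2)/EI = 1033/EI
A unit hogging moment at Q produces rotation L₁/(3EI) + L₂/(3EI) = 5.567/EI.
Slope continuity at Q: θ_0 = M_Q·5.567/EI, so M_Q = 1033/5.567 = 185.6 kip·ft (hogging).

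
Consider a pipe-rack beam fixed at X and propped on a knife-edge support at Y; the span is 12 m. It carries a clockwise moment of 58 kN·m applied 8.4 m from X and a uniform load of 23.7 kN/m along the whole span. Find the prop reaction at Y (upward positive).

Remove the prop at Y; the released (primary) structure is a cantilever built in at X.
Primary-structure tip deflection at Y by superposition:
  clockwise couple 58 at a = 8.4: M₀a(2L − a)/(2EI) = 3800/EI
  UDL 23.7: wL⁴/(8EI) = 61430/EI
  δ_0 = 65231/EI
Flexibility coefficient — unit upward force at Y: δ_{YY} = L³/(3EI) = 576/EI.
The prop prevents deflection at Y: R_Y = δ_0/δ_{YY} = 65231/576 = 113.2 kN.

R_Y = 113.2 kN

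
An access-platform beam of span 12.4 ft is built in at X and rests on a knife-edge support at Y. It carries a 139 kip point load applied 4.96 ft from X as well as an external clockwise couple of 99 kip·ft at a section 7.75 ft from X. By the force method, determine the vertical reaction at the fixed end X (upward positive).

R_X = 99.8 kip

Release the roller at Y. Primary structure: cantilever fixed at X.
Downward deflection at the released point Y due to the loads:
  point load 139 at a = 4.96: Pa²(3L − a)/(6EI) = 18375/EI
  clockwise couple 99 at a = 7.75: M₀a(2L − a)/(2EI) = 6541/EI
  δ_0 = 24916/EI
Tip deflection under a unit load at Y: L³/(3EI) = 635.5/EI.
The prop prevents deflection at Y: R_Y = δ_0/δ_{YY} = 24916/635.5 = 39.2 kip.
Vertical equilibrium: R_X = ΣP − R_Y = 139 − 39.2 = 99.8 kip.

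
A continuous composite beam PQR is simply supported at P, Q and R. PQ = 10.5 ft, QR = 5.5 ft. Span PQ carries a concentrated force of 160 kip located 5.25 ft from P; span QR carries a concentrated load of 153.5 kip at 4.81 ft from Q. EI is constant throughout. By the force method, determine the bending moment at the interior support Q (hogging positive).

M_Q = 224.6 kip·ft

Release continuity at Q by inserting a hinge; the redundant is the internal moment M_Q. The primary structure is two simply-supported spans PQ and QR.
End slopes at the hinge Q, treating each span as simply supported:
  span PQ: point load 160 at a = 5.25: Pab(L + a)/(6LEI) = 1102/EI
  span QR: point load 153.5 at a = 4.81: Pab(L + b)/(6LEI) = 95.56/EI
  relative rotation θ_0 = (1102 + 95.56)/EI = 1198/EI
A unit hogging moment at Q produces rotation L₁/(3EI) + L₂/(3EI) = 5.333/EI.
Compatibility: M_Q·(L₁+L₂)/(3EI) = θ_0, giving M_Q = 224.6 kip·ft (hogging).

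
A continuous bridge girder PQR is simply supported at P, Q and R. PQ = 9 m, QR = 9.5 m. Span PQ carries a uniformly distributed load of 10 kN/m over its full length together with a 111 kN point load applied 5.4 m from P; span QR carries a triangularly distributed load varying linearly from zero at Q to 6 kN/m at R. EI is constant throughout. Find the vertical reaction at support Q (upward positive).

Take M_Q as the redundant. Released structure: two simple spans PQ and QR with a hinge at Q.
Rotations at Q on the released spans (each span's end-slope, ×1/EI):
  span PQ: UDL 10: wL³/(24EI) = 303.8/EI
  span PQ: point load 111 at a = 5.4: Pab(L + a)/(6LEI) = 575.4/EI
  span QR: triangular load, peak 6: 7w₀L³/(360EI) = 100/EI
  relative rotation θ_0 = (879.2 + 100)/EI = 979.2/EI
A unit hogging moment at Q produces rotation L₁/(3EI) + L₂/(3EI) = 6.167/EI.
Compatibility: M_Q·(L₁+L₂)/(3EI) = θ_0, giving M_Q = 158.8 kN·m (hogging).
Span PQ, ΣM about P with M_Q applied at Q: R_Q^{PQ}·9 = 1004 + 158.8, so R_Q^{PQ} = 129.2 kN and R_P = 201 − 129.2 = 71.76 kN.
Span QR, ΣM about R: R_Q^{QR}·9.5 = 90.25 + 158.8, so R_Q^{QR} = 26.21 kN and R_R = 28.5 − 26.21 = 2.285 kN.
R_Q = 129.2 + 26.21 = 155.5 kN.

R_Q = 155.5 kN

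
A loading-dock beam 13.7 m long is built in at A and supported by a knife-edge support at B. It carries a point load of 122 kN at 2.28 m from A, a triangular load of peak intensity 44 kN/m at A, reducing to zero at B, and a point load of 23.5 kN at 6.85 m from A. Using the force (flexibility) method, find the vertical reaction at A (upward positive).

Remove the prop at B; the released (primary) structure is a cantilever built in at A.
Deflection at B on the released cantilever, summing each load's contribution:
  point load 122 at a = 2.28: Pa²(3L − a)/(6EI) = 4103/EI
  triangular load, peak 44 at the fixed end: w₀L⁴/(30EI) = 51667/EI
  point load 23.5 at a = 6.85: Pa²(3L − a)/(6EI) = 6294/EI
  δ_0 = 62065/EI
Tip deflection under a unit load at B: L³/(3EI) = 857.1/EI.
The prop prevents deflection at B: R_B = δ_0/δ_{BB} = 62065/857.1 = 72.41 kN.
Vertical equilibrium: R_A = ΣP − R_B = 446.9 − 72.41 = 374.5 kN.

R_A = 374.5 kN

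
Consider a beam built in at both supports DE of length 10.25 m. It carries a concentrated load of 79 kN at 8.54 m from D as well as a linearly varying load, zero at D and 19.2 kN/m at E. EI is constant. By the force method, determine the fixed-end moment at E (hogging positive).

M_E = 194.6 kN·m

Take the two fixed-end moments M_D, M_E as redundants; the released structure is the simple span DE.
Simple-span end rotations at D and E under the given loads:
  at D: point load 79 at a = 8.54: Pab(L + b)/(6LEI) = 224.4/EI
  at E: point load 79 at a = 8.54: Pab(L + a)/(6LEI) = 352.5/EI
  at D: triangular load, peak 19.2: 7w₀L³/(360EI) = 402/EI
  at E: triangular load, peak 19.2: w₀L³/(45EI) = 459.5/EI
  θ_D0 = 626.4/EI,  θ_E0 = 812/EI
Flexibility coefficients: a unit moment at one end gives L/(3EI) there and L/(6EI) at the far end, so f₁₁ = f₂₂ = 3.417/EI and f₁₂ = f₂₁ = 1.708/EI.
Compatibility — zero rotation at each built-in end:
  3.417 M_D + 1.708 M_E = 626.4
  1.708 M_D + 3.417 M_E = 812
Solving the pair gives M_D = 86.02 kN·m and M_E = 194.6 kN·m (hogging).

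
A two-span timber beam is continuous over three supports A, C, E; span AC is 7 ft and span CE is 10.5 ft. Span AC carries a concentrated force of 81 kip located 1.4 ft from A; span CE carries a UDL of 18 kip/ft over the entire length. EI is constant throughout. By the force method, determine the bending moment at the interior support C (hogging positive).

Insert a hinge at C; M_C is the redundant, and each span becomes simply supported.
Discontinuity in slope at C on the released structure — sum the simple-span end rotations:
  span AC: point load 81 at a = 1.4: Pab(L + a)/(6LEI) = 127/EI
  span CE: UDL 18: wL³/(24EI) = 868.2/EI
  relative rotation θ_0 = (127 + 868.2)/EI = 995.2/EI
A unit hogging moment at C produces rotation L₁/(3EI) + L₂/(3EI) = 5.833/EI.
Compatibility: M_C·(L₁+L₂)/(3EI) = θ_0, giving M_C = 170.6 kip·ft (hogging).

M_C = 170.6 kip·ft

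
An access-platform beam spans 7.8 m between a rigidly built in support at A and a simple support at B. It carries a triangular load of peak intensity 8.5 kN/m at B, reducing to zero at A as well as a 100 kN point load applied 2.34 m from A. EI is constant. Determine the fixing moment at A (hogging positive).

M_A = 169.4 kN·m

Release the roller at B. Primary structure: cantilever fixed at A.
Free-end deflection of the primary structure under the applied loading (downward +):
  triangular load, peak 8.5 at the free end: 11w₀L⁴/(120EI) = 2884/EI
  point load 100 at a = 2.34: Pa²(3L − a)/(6EI) = 1922/EI
  δ_0 = 4806/EI
Tip deflection under a unit load at B: L³/(3EI) = 158.2/EI.
The prop prevents deflection at B: R_B = δ_0/δ_{BB} = 4806/158.2 = 30.38 kN.
Moment equilibrium about A: M_A = Σ(load moments about A) − R_B·L = 406.4 − 30.38×7.8 = 169.4 kN·m.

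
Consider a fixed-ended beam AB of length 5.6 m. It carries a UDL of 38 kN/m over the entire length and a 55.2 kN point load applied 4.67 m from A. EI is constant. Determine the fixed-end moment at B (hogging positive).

Release both end moments; the primary structure is a simply-supported span AB with redundants M_A and M_B.
End rotations of the released simple span under the applied load (×1/EI):
  at A: UDL 38: wL³/(24EI) = 278.1/EI
  at B: UDL 38: wL³/(24EI) = 278.1/EI
  at A: point load 55.2 at a = 4.67: Pab(L + b)/(6LEI) = 46.59/EI
  at B: point load 55.2 at a = 4.67: Pab(L + a)/(6LEI) = 73.28/EI
  θ_A0 = 324.7/EI,  θ_B0 = 351.3/EI
Flexibility coefficients: a unit moment at one end gives L/(3EI) there and L/(6EI) at the far end, so f₁₁ = f₂₂ = 1.867/EI and f₁₂ = f₂₁ = 0.9333/EI.
Compatibility — zero rotation at each built-in end:
  1.867 M_A + 0.9333 M_B = 324.7
  0.9333 M_A + 1.867 M_B = 351.3
Solving the pair gives M_A = 106.4 kN·m and M_B = 135 kN·m (hogging).

M_B = 135 kN·m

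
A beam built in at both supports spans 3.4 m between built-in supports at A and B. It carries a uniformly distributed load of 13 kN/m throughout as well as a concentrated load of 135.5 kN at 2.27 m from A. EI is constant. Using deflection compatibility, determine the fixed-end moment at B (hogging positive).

M_B = 80.77 kN·m

Release both end moments; the primary structure is a simply-supported span AB with redundants M_A and M_B.
On the primary (simply-supported) span, the end slopes from the loading are:
  at A: UDL 13: wL³/(24EI) = 21.29/EI
  at B: UDL 13: wL³/(24EI) = 21.29/EI
  at A: point load 135.5 at a = 2.27: Pab(L + b)/(6LEI) = 77.18/EI
  at B: point load 135.5 at a = 2.27: Pab(L + a)/(6LEI) = 96.6/EI
  θ_A0 = 98.47/EI,  θ_B0 = 117.9/EI
Flexibility coefficients: a unit moment at one end gives L/(3EI) there and L/(6EI) at the far end, so f₁₁ = f₂₂ = 1.133/EI and f₁₂ = f₂₁ = 0.5667/EI.
Compatibility — zero rotation at each built-in end:
  1.133 M_A + 0.5667 M_B = 98.47
  0.5667 M_A + 1.133 M_B = 117.9
Solving the pair gives M_A = 46.5 kN·m and M_B = 80.77 kN·m (hogging).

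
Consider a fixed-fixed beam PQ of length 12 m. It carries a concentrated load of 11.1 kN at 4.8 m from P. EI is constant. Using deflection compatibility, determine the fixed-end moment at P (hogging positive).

Take the two fixed-end moments M_P, M_Q as redundants; the released structure is the simple span PQ.
Simple-span end rotations at P and Q under the given loads:
  at P: point load 11.1 at a = 4.8: Pab(L + b)/(6LEI) = 102.3/EI
  at Q: point load 11.1 at a = 4.8: Pab(L + a)/(6LEI) = 89.51/EI
  θ_P0 = 102.3/EI,  θ_Q0 = 89.51/EI
Flexibility coefficients: a unit moment at one end gives L/(3EI) there and L/(6EI) at the far end, so f₁₁ = f₂₂ = 4/EI and f₁₂ = f₂₁ = 2/EI.
Compatibility — zero rotation at each built-in end:
  4 M_P + 2 M_Q = 102.3
  2 M_P + 4 M_Q = 89.51
Solving the pair gives M_P = 19.18 kN·m and M_Q = 12.79 kN·m (hogging).

M_P = 19.18 kN·m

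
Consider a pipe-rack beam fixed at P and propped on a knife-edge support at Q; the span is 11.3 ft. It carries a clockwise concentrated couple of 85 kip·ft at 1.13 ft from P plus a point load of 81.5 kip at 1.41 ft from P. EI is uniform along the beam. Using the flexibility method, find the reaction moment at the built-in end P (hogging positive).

M_P = 155.1 kip·ft

Choose R_Q as the redundant. The primary structure is the cantilever fixed at P.
Downward deflection at the released point Q due to the loads:
  clockwise couple 85 at a = 1.13: M₀a(2L − a)/(2EI) = 1031/EI
  point load 81.5 at a = 1.41: Pa²(3L − a)/(6EI) = 877.4/EI
  δ_0 = 1908/EI
Flexibility coefficient — unit upward force at Q: δ_{QQ} = L³/(3EI) = 481/EI.
The prop prevents deflection at Q: R_Q = δ_0/δ_{QQ} = 1908/481 = 3.968 kip.
Moment equilibrium about P: M_P = Σ(load moments about P) − R_Q·L = 199.9 − 3.968×11.3 = 155.1 kip·ft.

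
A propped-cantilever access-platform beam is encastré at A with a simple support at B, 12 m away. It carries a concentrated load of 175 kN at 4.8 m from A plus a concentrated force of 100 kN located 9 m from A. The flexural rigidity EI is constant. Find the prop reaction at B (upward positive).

R_B = 99.68 kN

Take the reaction at B as the redundant and release it; the primary structure is a cantilever fixed at A.
Primary-structure tip deflection at B by superposition:
  point load 175 at a = 4.8: Pa²(3L − a)/(6EI) = 20966/EI
  point load 100 at a = 9: Pa²(3L − a)/(6EI) = 36450/EI
  δ_0 = 57416/EI
Flexibility coefficient — unit upward force at B: δ_{BB} = L³/(3EI) = 576/EI.
Compatibility at B: δ_0 − R_B·δ_{BB} = 0, so R_B = 57416/576 = 99.68 kN.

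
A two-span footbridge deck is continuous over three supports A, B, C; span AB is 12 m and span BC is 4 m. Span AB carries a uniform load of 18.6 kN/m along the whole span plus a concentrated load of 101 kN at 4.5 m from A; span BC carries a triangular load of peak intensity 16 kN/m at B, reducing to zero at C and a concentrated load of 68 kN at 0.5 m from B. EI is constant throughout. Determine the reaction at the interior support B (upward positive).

Take M_B as the redundant. Released structure: two simple spans AB and BC with a hinge at B.
Rotations at B on the released spans (each span's end-slope, ×1/EI):
  span AB: UDL 18.6: wL³/(24EI) = 1339/EI
  span AB: point load 101 at a = 4.5: Pab(L + a)/(6LEI) = 781.2/EI
  span BC: triangular load, peak 16: w₀L³/(45EI) = 22.76/EI
  span BC: point load 68 at a = 0.5: Pab(L + b)/(6LEI) = 37.19/EI
  relative rotation θ_0 = (2120 + 59.94)/EI = 2180/EI
A unit hogging moment at B produces rotation L₁/(3EI) + L₂/(3EI) = 5.333/EI.
Compatibility: M_B·(L₁+L₂)/(3EI) = θ_0, giving M_B = 408.8 kN·m (hogging).
Span AB, ΣM about A with M_B applied at B: R_B^{AB}·12 = 1794 + 408.8, so R_B^{AB} = 183.5 kN and R_A = 324.2 − 183.5 = 140.7 kN.
Span BC, ΣM about C: R_B^{BC}·4 = 323.3 + 408.8, so R_B^{BC} = 183 kN and R_C = 100 − 183 = -83.04 kN.
R_B = 183.5 + 183 = 366.6 kN.

R_B = 366.6 kN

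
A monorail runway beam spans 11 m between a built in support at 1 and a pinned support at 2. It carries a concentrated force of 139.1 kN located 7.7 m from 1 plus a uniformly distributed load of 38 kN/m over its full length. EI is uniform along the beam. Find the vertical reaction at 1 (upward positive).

Release the roller at 2. Primary structure: cantilever fixed at 1.
Free-end deflection of the primary structure under the applied loading (downward +):
  point load 139.1 at a = 7.7: Pa²(3L − a)/(6EI) = 34776/EI
  UDL 38: wL⁴/(8EI) = 69545/EI
  δ_0 = 104321/EI
Flexibility coefficient — unit upward force at 2: δ_{22} = L³/(3EI) = 443.7/EI.
Compatibility at 2: δ_0 − R_2·δ_{22} = 0, so R_2 = 104321/443.7 = 235.1 kN.
Vertical equilibrium: R_1 = ΣP − R_2 = 557.1 − 235.1 = 322 kN.

R_1 = 322 kN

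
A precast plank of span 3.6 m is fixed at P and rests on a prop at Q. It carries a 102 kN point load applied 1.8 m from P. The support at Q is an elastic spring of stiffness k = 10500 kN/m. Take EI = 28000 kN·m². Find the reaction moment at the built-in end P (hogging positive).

M_P = 85.65 kN·m

Take the reaction at Q as the redundant and release it; the primary structure is a cantilever fixed at P.
Free-end deflection of the primary structure under the applied loading (downward +):
  point load 102 at a = 1.8: Pa²(3L − a)/(6EI) = 495.7/EI
Flexibility coefficient — unit upward force at Q: δ_{QQ} = L³/(3EI) = 15.55/EI.
With EI = 28000 kN·m²: δ_0 = 0.017704 m and δ_{QQ} = 0.000555 m/kN.
Compatibility — the spring shortens by R_Q/k under the reaction it provides: δ_0 − R_Q·δ_{QQ} = R_Q/k. With 1/k = 0.000095 m/kN, R_Q = δ_0 / (δ_{QQ} + 1/k) = 0.017704 / (0.000555 + 0.000095) = 27.21 kN.
Moment equilibrium about P: M_P = Σ(load moments about P) − R_Q·L = 183.6 − 27.21×3.6 = 85.65 kN·m.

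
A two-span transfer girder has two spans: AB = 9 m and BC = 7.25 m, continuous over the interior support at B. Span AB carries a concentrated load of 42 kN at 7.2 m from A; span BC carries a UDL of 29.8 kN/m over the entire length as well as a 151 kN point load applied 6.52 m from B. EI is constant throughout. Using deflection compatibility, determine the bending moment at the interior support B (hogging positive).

Insert a hinge at B; M_B is the redundant, and each span becomes simply supported.
End slopes at the hinge B, treating each span as simply supported:
  span AB: point load 42 at a = 7.2: Pab(L + a)/(6LEI) = 163.3/EI
  span BC: UDL 29.8: wL³/(24EI) = 473.2/EI
  span BC: point load 151 at a = 6.52: Pab(L + b)/(6LEI) = 131.8/EI
  relative rotation θ_0 = (163.3 + 605)/EI = 768.3/EI
A unit hogging moment at B produces rotation L₁/(3EI) + L₂/(3EI) = 5.417/EI.
Slope continuity at B: θ_0 = M_B·5.417/EI, so M_B = 768.3/5.417 = 141.8 kN·m (hogging).

M_B = 141.8 kN·m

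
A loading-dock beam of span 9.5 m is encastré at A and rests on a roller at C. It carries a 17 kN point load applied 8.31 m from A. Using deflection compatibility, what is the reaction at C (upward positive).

R_C = 13.82 kN

Release the roller at C. Primary structure: cantilever fixed at A.
Downward deflection at the released point C due to the loads:
  point load 17 at a = 8.31: Pa²(3L − a)/(6EI) = 3950/EI
Flexibility coefficient — unit upward force at C: δ_{CC} = L³/(3EI) = 285.8/EI.
Compatibility at C: δ_0 − R_C·δ_{CC} = 0, so R_C = 3950/285.8 = 13.82 kN.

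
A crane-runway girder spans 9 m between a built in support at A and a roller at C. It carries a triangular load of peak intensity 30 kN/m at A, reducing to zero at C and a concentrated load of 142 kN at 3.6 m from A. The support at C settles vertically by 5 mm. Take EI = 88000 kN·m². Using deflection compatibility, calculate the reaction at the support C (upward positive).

Remove the prop at C; the released (primary) structure is a cantilever built in at A.
Downward deflection at the released point C due to the loads:
  triangular load, peak 30 at the fixed end: w₀L⁴/(30EI) = 6561/EI
  point load 142 at a = 3.6: Pa²(3L − a)/(6EI) = 7177/EI
  δ_0 = 13738/EI
Flexibility coefficient — unit upward force at C: δ_{CC} = L³/(3EI) = 243/EI.
With EI = 88000 kN·m²: δ_0 = 0.15612 m and δ_{CC} = 0.002761 m/kN.
Compatibility — the beam at C must follow the support down by 0.005 m: δ_0 − R_C·δ_{CC} = 0.005, so R_C = (0.15612 − 0.005)/0.002761 = 54.73 kN.

R_C = 54.73 kN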